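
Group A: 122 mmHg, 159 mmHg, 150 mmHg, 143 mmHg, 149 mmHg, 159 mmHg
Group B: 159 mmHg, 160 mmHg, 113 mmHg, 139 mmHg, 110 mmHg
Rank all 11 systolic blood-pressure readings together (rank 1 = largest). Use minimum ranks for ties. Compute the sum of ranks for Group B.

Sorted (descending): 160, 159, 159, 159, 150, 149, 143, 139, 122, 113, 110
The 3 values of 159 occupy positions 2–4 → each gets rank 2.
Group B values → pooled ranks: 159→2, 160→1, 113→10, 139→8, 110→11
Rank sum = 2 + 1 + 10 + 8 + 11 = 32

32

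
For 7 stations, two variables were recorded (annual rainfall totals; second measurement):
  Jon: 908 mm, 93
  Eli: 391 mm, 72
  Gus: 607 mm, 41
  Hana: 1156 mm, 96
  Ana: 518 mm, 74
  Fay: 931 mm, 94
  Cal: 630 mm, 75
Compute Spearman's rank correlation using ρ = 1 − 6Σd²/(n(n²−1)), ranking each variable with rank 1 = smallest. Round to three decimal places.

Ranks of variable 1: 5, 1, 3, 7, 2, 6, 4
Ranks of variable 2: 5, 2, 1, 7, 3, 6, 4
d = r₁ − r₂: 0, -1, 2, 0, -1, 0, 0
d²: 0, 1, 4, 0, 1, 0, 0; Σd² = 6
ρ = 1 − 6·6/(7·48) = 1 − 36/336 = 0.893

0.893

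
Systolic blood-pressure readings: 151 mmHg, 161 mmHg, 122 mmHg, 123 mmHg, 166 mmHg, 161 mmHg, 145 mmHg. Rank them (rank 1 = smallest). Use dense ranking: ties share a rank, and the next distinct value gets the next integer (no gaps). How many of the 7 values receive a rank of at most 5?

Sorted (ascending): 122, 123, 145, 151, 161, 161, 166
The 2 values of 161 share dense rank 5.
Remaining distinct values take the next consecutive integers.
Ranks ≤ 5: {1, 2, 3, 4, 5, 5} → 6 values.

6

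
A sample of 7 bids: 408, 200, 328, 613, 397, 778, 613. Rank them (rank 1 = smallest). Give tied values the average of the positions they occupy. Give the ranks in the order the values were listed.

Sorted (ascending): 200, 328, 397, 408, 613, 613, 778
The 2 values of 613 occupy positions 5–6 → average rank (5+6)/2 = 5.5.

4, 1, 2, 5.5, 3, 7, 5.5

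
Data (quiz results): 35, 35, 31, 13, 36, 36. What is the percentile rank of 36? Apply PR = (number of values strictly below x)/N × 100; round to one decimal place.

N = 6.
Strictly below 36: 4. Equal to 36: 2.
PR = 4/6 × 100 = 66.7

66.7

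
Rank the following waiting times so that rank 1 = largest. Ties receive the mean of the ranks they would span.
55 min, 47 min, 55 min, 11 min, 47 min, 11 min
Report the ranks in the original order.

1.5, 3.5, 1.5, 5.5, 3.5, 5.5

Sorted (descending): 55, 55, 47, 47, 11, 11
The 2 values of 55 occupy positions 1–2 → average rank (1+2)/2 = 1.5.
The 2 values of 47 occupy positions 3–4 → average rank (3+4)/2 = 3.5.
The 2 values of 11 occupy positions 5–6 → average rank (5+6)/2 = 5.5.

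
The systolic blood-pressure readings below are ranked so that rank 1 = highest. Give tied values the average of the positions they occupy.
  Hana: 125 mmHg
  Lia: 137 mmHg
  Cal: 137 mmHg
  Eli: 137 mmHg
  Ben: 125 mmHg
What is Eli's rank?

2

Sorted (descending): 137, 137, 137, 125, 125
The 3 values of 137 occupy positions 1–3 → average rank 2.
The 2 values of 125 occupy positions 4–5 → average rank (4+5)/2 = 4.5.
Eli has value 137 mmHg → rank 2.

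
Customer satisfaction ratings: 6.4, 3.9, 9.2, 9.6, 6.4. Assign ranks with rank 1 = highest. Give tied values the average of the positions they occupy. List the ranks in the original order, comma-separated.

Sorted (descending): 9.6, 9.2, 6.4, 6.4, 3.9
The 2 values of 6.4 occupy positions 3–4 → average rank (3+4)/2 = 3.5.

3.5, 5, 2, 1, 3.5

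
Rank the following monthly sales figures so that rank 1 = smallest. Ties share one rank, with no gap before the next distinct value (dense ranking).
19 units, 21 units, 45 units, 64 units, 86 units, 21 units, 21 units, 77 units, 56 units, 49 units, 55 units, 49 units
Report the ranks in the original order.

Sorted (ascending): 19, 21, 21, 21, 45, 49, 49, 55, 56, 64, 77, 86
The 3 values of 21 share dense rank 2.
The 2 values of 49 share dense rank 4.
Remaining distinct values take the next consecutive integers.

1, 2, 3, 7, 9, 2, 2, 8, 6, 4, 5, 4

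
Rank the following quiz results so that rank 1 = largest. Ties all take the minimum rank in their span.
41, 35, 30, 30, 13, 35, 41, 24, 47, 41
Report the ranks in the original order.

Sorted (descending): 47, 41, 41, 41, 35, 35, 30, 30, 24, 13
The 3 values of 41 occupy positions 2–4 → each gets rank 2.
The 2 values of 35 occupy positions 5–6 → each gets rank 5.
The 2 values of 30 occupy positions 7–8 → each gets rank 7.

2, 5, 7, 7, 10, 5, 2, 9, 1, 2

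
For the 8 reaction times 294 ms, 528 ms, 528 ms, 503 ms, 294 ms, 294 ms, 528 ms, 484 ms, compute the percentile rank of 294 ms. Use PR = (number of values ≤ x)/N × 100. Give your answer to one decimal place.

37.5

N = 8.
Strictly below 294: 0. Equal to 294: 3.
PR = 3/8 × 100 = 37.5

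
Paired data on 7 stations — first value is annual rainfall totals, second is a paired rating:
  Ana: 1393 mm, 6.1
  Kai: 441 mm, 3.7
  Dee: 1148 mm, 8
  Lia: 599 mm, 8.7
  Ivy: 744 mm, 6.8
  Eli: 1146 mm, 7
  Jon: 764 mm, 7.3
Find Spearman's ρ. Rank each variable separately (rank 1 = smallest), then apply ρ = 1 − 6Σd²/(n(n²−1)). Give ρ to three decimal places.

Ranks of variable 1: 7, 1, 6, 2, 3, 5, 4
Ranks of variable 2: 2, 1, 6, 7, 3, 4, 5
d = r₁ − r₂: 5, 0, 0, -5, 0, 1, -1
d²: 25, 0, 0, 25, 0, 1, 1; Σd² = 52
ρ = 1 − 6·52/(7·48) = 1 − 312/336 = 0.071

0.071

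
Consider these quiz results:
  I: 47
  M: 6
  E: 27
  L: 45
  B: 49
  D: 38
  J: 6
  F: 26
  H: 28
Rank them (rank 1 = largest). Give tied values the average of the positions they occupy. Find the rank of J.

8.5

Sorted (descending): 49, 47, 45, 38, 28, 27, 26, 6, 6
The 2 values of 6 occupy positions 8–9 → average rank (8+9)/2 = 8.5.
J has value 6 → rank 8.5.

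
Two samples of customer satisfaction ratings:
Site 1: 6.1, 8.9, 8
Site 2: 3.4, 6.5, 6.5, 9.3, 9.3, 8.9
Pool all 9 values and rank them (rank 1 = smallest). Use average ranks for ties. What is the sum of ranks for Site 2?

Sorted (ascending): 3.4, 6.1, 6.5, 6.5, 8, 8.9, 8.9, 9.3, 9.3
The 2 values of 6.5 occupy positions 3–4 → average rank (3+4)/2 = 3.5.
The 2 values of 8.9 occupy positions 6–7 → average rank (6+7)/2 = 6.5.
The 2 values of 9.3 occupy positions 8–9 → average rank (8+9)/2 = 8.5.
Site 2 values → pooled ranks: 3.4→1, 6.5→3.5, 6.5→3.5, 9.3→8.5, 9.3→8.5, 8.9→6.5
Rank sum = 1 + 3.5 + 3.5 + 8.5 + 8.5 + 6.5 = 31.5

31.5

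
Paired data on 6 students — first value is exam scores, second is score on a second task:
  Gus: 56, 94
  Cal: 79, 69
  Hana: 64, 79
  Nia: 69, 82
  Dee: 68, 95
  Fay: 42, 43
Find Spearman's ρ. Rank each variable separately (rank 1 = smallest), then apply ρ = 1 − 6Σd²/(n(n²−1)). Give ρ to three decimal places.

0.143

Ranks of variable 1: 2, 6, 3, 5, 4, 1
Ranks of variable 2: 5, 2, 3, 4, 6, 1
d = r₁ − r₂: -3, 4, 0, 1, -2, 0
d²: 9, 16, 0, 1, 4, 0; Σd² = 30
ρ = 1 − 6·30/(6·35) = 1 − 180/210 = 0.143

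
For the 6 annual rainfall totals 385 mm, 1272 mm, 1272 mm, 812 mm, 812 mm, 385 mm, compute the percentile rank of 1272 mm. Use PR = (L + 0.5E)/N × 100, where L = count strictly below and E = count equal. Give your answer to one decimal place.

83.3

N = 6.
Strictly below 1272: 4. Equal to 1272: 2.
PR = (4 + 0.5·2)/6 × 100 = 83.3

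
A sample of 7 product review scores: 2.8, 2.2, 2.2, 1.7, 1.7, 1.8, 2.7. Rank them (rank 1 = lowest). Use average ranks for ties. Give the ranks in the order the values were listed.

7, 4.5, 4.5, 1.5, 1.5, 3, 6

Sorted (ascending): 1.7, 1.7, 1.8, 2.2, 2.2, 2.7, 2.8
The 2 values of 1.7 occupy positions 1–2 → average rank (1+2)/2 = 1.5.
The 2 values of 2.2 occupy positions 4–5 → average rank (4+5)/2 = 4.5.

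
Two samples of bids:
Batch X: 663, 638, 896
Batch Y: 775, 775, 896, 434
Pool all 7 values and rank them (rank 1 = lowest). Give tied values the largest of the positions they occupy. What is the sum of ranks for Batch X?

12

Sorted (ascending): 434, 638, 663, 775, 775, 896, 896
The 2 values of 775 occupy positions 4–5 → each gets rank 5.
The 2 values of 896 occupy positions 6–7 → each gets rank 7.
Batch X values → pooled ranks: 663→3, 638→2, 896→7
Rank sum = 3 + 2 + 7 = 12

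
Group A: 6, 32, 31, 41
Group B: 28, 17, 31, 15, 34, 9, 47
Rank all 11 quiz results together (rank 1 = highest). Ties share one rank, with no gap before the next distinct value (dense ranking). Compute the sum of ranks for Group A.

21

Sorted (descending): 47, 41, 34, 32, 31, 31, 28, 17, 15, 9, 6
The 2 values of 31 share dense rank 5.
Remaining distinct values take the next consecutive integers.
Group A values → pooled ranks: 6→10, 32→4, 31→5, 41→2
Rank sum = 10 + 4 + 5 + 2 = 21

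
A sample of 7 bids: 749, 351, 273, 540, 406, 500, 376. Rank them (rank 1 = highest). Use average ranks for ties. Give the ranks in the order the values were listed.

1, 6, 7, 2, 4, 3, 5

Sorted (descending): 749, 540, 500, 406, 376, 351, 273
No ties — each value takes its position as its rank.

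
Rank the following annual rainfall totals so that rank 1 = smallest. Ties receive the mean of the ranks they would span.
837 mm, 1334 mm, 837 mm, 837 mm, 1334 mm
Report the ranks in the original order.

2, 4.5, 2, 2, 4.5

Sorted (ascending): 837, 837, 837, 1334, 1334
The 3 values of 837 occupy positions 1–3 → average rank 2.
The 2 values of 1334 occupy positions 4–5 → average rank (4+5)/2 = 4.5.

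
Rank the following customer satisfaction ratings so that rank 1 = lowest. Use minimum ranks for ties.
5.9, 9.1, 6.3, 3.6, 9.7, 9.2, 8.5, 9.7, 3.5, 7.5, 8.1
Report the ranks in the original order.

3, 8, 4, 2, 10, 9, 7, 10, 1, 5, 6

Sorted (ascending): 3.5, 3.6, 5.9, 6.3, 7.5, 8.1, 8.5, 9.1, 9.2, 9.7, 9.7
The 2 values of 9.7 occupy positions 10–11 → each gets rank 10.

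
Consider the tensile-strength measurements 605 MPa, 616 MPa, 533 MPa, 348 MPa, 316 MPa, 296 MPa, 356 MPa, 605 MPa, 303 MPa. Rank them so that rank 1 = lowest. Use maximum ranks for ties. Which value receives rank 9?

Sorted (ascending): 296, 303, 316, 348, 356, 533, 605, 605, 616
The 2 values of 605 occupy positions 7–8 → each gets rank 8.
Rank 9 → value 616.

616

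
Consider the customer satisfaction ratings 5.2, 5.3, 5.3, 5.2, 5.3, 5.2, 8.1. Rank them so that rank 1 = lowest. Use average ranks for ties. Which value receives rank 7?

8.1

Sorted (ascending): 5.2, 5.2, 5.2, 5.3, 5.3, 5.3, 8.1
The 3 values of 5.2 occupy positions 1–3 → average rank 2.
The 3 values of 5.3 occupy positions 4–6 → average rank 5.
Rank 7 → value 8.1.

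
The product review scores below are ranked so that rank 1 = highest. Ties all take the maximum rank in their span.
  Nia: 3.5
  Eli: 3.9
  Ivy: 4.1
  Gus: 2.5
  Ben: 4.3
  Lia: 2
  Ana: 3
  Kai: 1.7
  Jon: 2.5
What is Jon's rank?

Sorted (descending): 4.3, 4.1, 3.9, 3.5, 3, 2.5, 2.5, 2, 1.7
The 2 values of 2.5 occupy positions 6–7 → each gets rank 7.
Jon has value 2.5 → rank 7.

7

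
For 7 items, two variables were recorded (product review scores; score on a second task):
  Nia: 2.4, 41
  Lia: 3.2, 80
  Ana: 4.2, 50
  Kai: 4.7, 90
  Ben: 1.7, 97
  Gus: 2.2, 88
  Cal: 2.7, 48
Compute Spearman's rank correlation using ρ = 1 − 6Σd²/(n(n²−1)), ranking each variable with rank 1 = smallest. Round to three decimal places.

Ranks of variable 1: 3, 5, 6, 7, 1, 2, 4
Ranks of variable 2: 1, 4, 3, 6, 7, 5, 2
d = r₁ − r₂: 2, 1, 3, 1, -6, -3, 2
d²: 4, 1, 9, 1, 36, 9, 4; Σd² = 64
ρ = 1 − 6·64/(7·48) = 1 − 384/336 = -0.143

-0.143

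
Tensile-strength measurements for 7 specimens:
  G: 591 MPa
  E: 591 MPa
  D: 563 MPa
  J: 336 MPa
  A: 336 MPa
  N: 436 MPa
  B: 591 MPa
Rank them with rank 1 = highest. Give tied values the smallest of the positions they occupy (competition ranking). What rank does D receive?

4

Sorted (descending): 591, 591, 591, 563, 436, 336, 336
The 3 values of 591 occupy positions 1–3 → each gets rank 1.
The 2 values of 336 occupy positions 6–7 → each gets rank 6.
D has value 563 MPa → rank 4.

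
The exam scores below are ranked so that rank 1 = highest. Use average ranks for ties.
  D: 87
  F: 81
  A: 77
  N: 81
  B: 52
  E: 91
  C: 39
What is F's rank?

Sorted (descending): 91, 87, 81, 81, 77, 52, 39
The 2 values of 81 occupy positions 3–4 → average rank (3+4)/2 = 3.5.
F has value 81 → rank 3.5.

3.5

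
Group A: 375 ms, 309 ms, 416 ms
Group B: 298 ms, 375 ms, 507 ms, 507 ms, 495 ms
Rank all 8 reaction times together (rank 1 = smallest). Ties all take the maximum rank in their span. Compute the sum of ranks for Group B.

Sorted (ascending): 298, 309, 375, 375, 416, 495, 507, 507
The 2 values of 375 occupy positions 3–4 → each gets rank 4.
The 2 values of 507 occupy positions 7–8 → each gets rank 8.
Group B values → pooled ranks: 298→1, 375→4, 507→8, 507→8, 495→6
Rank sum = 1 + 4 + 8 + 8 + 6 = 27

27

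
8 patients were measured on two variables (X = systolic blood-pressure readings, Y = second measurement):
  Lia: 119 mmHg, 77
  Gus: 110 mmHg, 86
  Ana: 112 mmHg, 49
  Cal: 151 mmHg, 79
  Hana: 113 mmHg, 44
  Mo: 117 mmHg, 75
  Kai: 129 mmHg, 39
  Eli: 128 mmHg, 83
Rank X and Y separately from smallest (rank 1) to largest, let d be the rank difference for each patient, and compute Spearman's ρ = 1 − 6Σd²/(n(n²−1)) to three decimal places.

-0.095

Ranks of variable 1: 5, 1, 2, 8, 3, 4, 7, 6
Ranks of variable 2: 5, 8, 3, 6, 2, 4, 1, 7
d = r₁ − r₂: 0, -7, -1, 2, 1, 0, 6, -1
d²: 0, 49, 1, 4, 1, 0, 36, 1; Σd² = 92
ρ = 1 − 6·92/(8·63) = 1 − 552/504 = -0.095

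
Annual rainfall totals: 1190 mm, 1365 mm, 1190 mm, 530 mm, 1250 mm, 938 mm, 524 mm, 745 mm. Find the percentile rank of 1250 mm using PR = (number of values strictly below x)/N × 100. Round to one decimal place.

75.0

N = 8.
Strictly below 1250: 6. Equal to 1250: 1.
PR = 6/8 × 100 = 75.0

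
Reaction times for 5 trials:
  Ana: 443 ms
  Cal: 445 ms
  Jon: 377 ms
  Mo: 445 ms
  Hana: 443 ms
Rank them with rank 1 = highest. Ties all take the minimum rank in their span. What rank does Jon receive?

5

Sorted (descending): 445, 445, 443, 443, 377
The 2 values of 445 occupy positions 1–2 → each gets rank 1.
The 2 values of 443 occupy positions 3–4 → each gets rank 3.
Jon has value 377 ms → rank 5.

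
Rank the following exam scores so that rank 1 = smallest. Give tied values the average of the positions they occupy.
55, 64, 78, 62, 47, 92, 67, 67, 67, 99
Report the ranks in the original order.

2, 4, 8, 3, 1, 9, 6, 6, 6, 10

Sorted (ascending): 47, 55, 62, 64, 67, 67, 67, 78, 92, 99
The 3 values of 67 occupy positions 5–7 → average rank 6.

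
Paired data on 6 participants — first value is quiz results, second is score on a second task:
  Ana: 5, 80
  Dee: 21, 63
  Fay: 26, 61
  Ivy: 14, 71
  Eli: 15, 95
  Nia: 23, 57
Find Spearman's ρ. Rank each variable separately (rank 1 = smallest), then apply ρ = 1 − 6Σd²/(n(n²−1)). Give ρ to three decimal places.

Ranks of variable 1: 1, 4, 6, 2, 3, 5
Ranks of variable 2: 5, 3, 2, 4, 6, 1
d = r₁ − r₂: -4, 1, 4, -2, -3, 4
d²: 16, 1, 16, 4, 9, 16; Σd² = 62
ρ = 1 − 6·62/(6·35) = 1 − 372/210 = -0.771

-0.771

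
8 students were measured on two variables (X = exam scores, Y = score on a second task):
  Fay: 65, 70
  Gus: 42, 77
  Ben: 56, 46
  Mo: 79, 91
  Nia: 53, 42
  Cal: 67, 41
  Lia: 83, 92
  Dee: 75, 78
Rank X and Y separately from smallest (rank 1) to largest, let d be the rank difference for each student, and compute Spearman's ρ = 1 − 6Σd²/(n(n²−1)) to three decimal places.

Ranks of variable 1: 4, 1, 3, 7, 2, 5, 8, 6
Ranks of variable 2: 4, 5, 3, 7, 2, 1, 8, 6
d = r₁ − r₂: 0, -4, 0, 0, 0, 4, 0, 0
d²: 0, 16, 0, 0, 0, 16, 0, 0; Σd² = 32
ρ = 1 − 6·32/(8·63) = 1 − 192/504 = 0.619

0.619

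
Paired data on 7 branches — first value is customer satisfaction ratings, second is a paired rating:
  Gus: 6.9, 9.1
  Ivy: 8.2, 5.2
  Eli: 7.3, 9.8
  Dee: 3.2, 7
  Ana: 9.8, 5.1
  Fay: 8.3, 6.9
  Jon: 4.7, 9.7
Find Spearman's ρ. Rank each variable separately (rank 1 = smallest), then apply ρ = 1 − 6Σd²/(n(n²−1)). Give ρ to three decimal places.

Ranks of variable 1: 3, 5, 4, 1, 7, 6, 2
Ranks of variable 2: 5, 2, 7, 4, 1, 3, 6
d = r₁ − r₂: -2, 3, -3, -3, 6, 3, -4
d²: 4, 9, 9, 9, 36, 9, 16; Σd² = 92
ρ = 1 − 6·92/(7·48) = 1 − 552/336 = -0.643

-0.643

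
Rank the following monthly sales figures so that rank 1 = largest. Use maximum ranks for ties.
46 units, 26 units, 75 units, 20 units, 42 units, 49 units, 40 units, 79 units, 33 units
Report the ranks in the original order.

4, 8, 2, 9, 5, 3, 6, 1, 7

Sorted (descending): 79, 75, 49, 46, 42, 40, 33, 26, 20
No ties — each value takes its position as its rank.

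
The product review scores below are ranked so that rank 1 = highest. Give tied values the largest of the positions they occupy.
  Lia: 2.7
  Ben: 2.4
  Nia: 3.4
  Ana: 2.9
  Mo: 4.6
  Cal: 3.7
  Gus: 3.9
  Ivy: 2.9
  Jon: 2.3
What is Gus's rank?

Sorted (descending): 4.6, 3.9, 3.7, 3.4, 2.9, 2.9, 2.7, 2.4, 2.3
The 2 values of 2.9 occupy positions 5–6 → each gets rank 6.
Gus has value 3.9 → rank 2.

2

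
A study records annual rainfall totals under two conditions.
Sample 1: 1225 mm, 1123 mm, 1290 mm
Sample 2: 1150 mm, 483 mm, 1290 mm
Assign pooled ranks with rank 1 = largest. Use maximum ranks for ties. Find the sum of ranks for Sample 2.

12

Sorted (descending): 1290, 1290, 1225, 1150, 1123, 483
The 2 values of 1290 occupy positions 1–2 → each gets rank 2.
Sample 2 values → pooled ranks: 1150→4, 483→6, 1290→2
Rank sum = 4 + 6 + 2 = 12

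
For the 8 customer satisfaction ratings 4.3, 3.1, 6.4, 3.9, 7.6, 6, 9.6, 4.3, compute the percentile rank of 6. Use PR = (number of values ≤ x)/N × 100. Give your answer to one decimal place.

N = 8.
Strictly below 6: 4. Equal to 6: 1.
PR = 5/8 × 100 = 62.5

62.5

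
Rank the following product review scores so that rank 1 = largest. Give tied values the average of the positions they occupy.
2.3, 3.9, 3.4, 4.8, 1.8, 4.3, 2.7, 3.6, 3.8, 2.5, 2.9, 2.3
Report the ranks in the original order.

10.5, 3, 6, 1, 12, 2, 8, 5, 4, 9, 7, 10.5

Sorted (descending): 4.8, 4.3, 3.9, 3.8, 3.6, 3.4, 2.9, 2.7, 2.5, 2.3, 2.3, 1.8
The 2 values of 2.3 occupy positions 10–11 → average rank (10+11)/2 = 10.5.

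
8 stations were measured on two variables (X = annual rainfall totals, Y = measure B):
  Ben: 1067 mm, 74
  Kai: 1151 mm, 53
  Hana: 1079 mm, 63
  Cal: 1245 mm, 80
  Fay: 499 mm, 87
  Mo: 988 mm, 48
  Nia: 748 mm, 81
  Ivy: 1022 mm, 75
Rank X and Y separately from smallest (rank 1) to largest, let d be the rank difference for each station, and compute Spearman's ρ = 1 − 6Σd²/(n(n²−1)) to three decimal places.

-0.405

Ranks of variable 1: 5, 7, 6, 8, 1, 3, 2, 4
Ranks of variable 2: 4, 2, 3, 6, 8, 1, 7, 5
d = r₁ − r₂: 1, 5, 3, 2, -7, 2, -5, -1
d²: 1, 25, 9, 4, 49, 4, 25, 1; Σd² = 118
ρ = 1 − 6·118/(8·63) = 1 − 708/504 = -0.405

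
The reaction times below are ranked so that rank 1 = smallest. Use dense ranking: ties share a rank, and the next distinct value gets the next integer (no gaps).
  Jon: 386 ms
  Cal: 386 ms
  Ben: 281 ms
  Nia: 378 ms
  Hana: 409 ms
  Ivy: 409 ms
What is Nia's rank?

2

Sorted (ascending): 281, 378, 386, 386, 409, 409
The 2 values of 386 share dense rank 3.
The 2 values of 409 share dense rank 4.
Remaining distinct values take the next consecutive integers.
Nia has value 378 ms → rank 2.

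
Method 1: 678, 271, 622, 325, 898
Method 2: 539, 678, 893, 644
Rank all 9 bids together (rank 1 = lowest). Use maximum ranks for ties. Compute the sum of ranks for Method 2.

Sorted (ascending): 271, 325, 539, 622, 644, 678, 678, 893, 898
The 2 values of 678 occupy positions 6–7 → each gets rank 7.
Method 2 values → pooled ranks: 539→3, 678→7, 893→8, 644→5
Rank sum = 3 + 7 + 8 + 5 = 23

23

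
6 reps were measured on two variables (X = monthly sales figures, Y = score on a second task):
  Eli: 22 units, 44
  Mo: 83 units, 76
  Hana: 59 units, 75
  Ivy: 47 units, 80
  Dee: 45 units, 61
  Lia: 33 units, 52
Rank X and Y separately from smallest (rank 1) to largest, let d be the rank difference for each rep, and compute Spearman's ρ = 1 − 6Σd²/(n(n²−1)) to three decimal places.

0.829

Ranks of variable 1: 1, 6, 5, 4, 3, 2
Ranks of variable 2: 1, 5, 4, 6, 3, 2
d = r₁ − r₂: 0, 1, 1, -2, 0, 0
d²: 0, 1, 1, 4, 0, 0; Σd² = 6
ρ = 1 − 6·6/(6·35) = 1 − 36/210 = 0.829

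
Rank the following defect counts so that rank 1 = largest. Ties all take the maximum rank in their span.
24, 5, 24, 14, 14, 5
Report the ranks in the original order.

Sorted (descending): 24, 24, 14, 14, 5, 5
The 2 values of 24 occupy positions 1–2 → each gets rank 2.
The 2 values of 14 occupy positions 3–4 → each gets rank 4.
The 2 values of 5 occupy positions 5–6 → each gets rank 6.

2, 6, 2, 4, 4, 6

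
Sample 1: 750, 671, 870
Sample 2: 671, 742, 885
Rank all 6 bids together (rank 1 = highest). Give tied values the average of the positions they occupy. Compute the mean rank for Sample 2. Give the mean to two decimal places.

3.50

Sorted (descending): 885, 870, 750, 742, 671, 671
The 2 values of 671 occupy positions 5–6 → average rank (5+6)/2 = 5.5.
Sample 2 values → pooled ranks: 671→5.5, 742→4, 885→1
Mean rank = (5.5 + 4 + 1) / 3 = 3.50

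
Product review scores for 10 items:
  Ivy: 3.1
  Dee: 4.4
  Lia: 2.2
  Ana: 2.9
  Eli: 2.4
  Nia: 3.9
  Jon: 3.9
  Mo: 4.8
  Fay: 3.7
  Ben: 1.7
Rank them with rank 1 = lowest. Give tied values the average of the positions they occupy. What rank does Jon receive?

7.5

Sorted (ascending): 1.7, 2.2, 2.4, 2.9, 3.1, 3.7, 3.9, 3.9, 4.4, 4.8
The 2 values of 3.9 occupy positions 7–8 → average rank (7+8)/2 = 7.5.
Jon has value 3.9 → rank 7.5.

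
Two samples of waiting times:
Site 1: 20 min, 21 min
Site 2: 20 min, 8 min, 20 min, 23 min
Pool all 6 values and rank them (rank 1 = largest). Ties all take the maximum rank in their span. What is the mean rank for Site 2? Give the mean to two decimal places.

Sorted (descending): 23, 21, 20, 20, 20, 8
The 3 values of 20 occupy positions 3–5 → each gets rank 5.
Site 2 values → pooled ranks: 20→5, 8→6, 20→5, 23→1
Mean rank = (5 + 6 + 5 + 1) / 4 = 4.25

4.25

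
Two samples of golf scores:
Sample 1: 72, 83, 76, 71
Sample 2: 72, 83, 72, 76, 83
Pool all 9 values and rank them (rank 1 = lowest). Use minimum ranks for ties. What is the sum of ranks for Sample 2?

23

Sorted (ascending): 71, 72, 72, 72, 76, 76, 83, 83, 83
The 3 values of 72 occupy positions 2–4 → each gets rank 2.
The 2 values of 76 occupy positions 5–6 → each gets rank 5.
The 3 values of 83 occupy positions 7–9 → each gets rank 7.
Sample 2 values → pooled ranks: 72→2, 83→7, 72→2, 76→5, 83→7
Rank sum = 2 + 7 + 2 + 5 + 7 = 23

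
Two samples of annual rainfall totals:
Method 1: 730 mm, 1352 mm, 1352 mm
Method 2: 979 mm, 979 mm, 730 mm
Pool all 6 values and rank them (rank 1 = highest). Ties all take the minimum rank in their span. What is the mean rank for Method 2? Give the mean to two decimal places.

Sorted (descending): 1352, 1352, 979, 979, 730, 730
The 2 values of 1352 occupy positions 1–2 → each gets rank 1.
The 2 values of 979 occupy positions 3–4 → each gets rank 3.
The 2 values of 730 occupy positions 5–6 → each gets rank 5.
Method 2 values → pooled ranks: 979→3, 979→3, 730→5
Mean rank = (3 + 3 + 5) / 3 = 3.67

3.67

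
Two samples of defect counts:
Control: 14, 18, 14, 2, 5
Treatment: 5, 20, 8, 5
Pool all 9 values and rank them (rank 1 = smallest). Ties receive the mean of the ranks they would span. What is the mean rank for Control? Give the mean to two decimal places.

Sorted (ascending): 2, 5, 5, 5, 8, 14, 14, 18, 20
The 3 values of 5 occupy positions 2–4 → average rank 3.
The 2 values of 14 occupy positions 6–7 → average rank (6+7)/2 = 6.5.
Control values → pooled ranks: 14→6.5, 18→8, 14→6.5, 2→1, 5→3
Mean rank = (6.5 + 8 + 6.5 + 1 + 3) / 5 = 5.00

5.00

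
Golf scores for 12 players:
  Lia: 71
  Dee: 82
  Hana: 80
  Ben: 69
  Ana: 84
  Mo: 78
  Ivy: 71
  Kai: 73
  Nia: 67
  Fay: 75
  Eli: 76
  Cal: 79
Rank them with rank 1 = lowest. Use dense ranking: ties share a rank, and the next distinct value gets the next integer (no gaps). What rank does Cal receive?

8

Sorted (ascending): 67, 69, 71, 71, 73, 75, 76, 78, 79, 80, 82, 84
The 2 values of 71 share dense rank 3.
Remaining distinct values take the next consecutive integers.
Cal has value 79 → rank 8.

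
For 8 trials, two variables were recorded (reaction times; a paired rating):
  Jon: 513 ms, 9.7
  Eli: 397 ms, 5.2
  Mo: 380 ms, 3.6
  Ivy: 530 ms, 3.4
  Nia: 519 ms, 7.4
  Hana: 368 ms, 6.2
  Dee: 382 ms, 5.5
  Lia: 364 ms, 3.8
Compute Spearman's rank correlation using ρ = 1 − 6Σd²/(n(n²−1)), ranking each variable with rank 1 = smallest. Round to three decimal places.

0.095

Ranks of variable 1: 6, 5, 3, 8, 7, 2, 4, 1
Ranks of variable 2: 8, 4, 2, 1, 7, 6, 5, 3
d = r₁ − r₂: -2, 1, 1, 7, 0, -4, -1, -2
d²: 4, 1, 1, 49, 0, 16, 1, 4; Σd² = 76
ρ = 1 − 6·76/(8·63) = 1 − 456/504 = 0.095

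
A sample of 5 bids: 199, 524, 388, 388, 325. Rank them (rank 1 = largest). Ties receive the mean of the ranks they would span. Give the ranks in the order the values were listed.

5, 1, 2.5, 2.5, 4

Sorted (descending): 524, 388, 388, 325, 199
The 2 values of 388 occupy positions 2–3 → average rank (2+3)/2 = 2.5.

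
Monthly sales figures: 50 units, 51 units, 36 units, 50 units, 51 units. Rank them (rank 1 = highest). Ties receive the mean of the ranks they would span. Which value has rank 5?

36

Sorted (descending): 51, 51, 50, 50, 36
The 2 values of 51 occupy positions 1–2 → average rank (1+2)/2 = 1.5.
The 2 values of 50 occupy positions 3–4 → average rank (3+4)/2 = 3.5.
Rank 5 → value 36.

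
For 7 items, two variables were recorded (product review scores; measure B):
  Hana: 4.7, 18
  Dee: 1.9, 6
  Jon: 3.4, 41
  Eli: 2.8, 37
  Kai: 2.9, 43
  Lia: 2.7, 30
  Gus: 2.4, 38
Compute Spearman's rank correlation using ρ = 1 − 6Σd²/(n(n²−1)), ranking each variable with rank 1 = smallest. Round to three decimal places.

Ranks of variable 1: 7, 1, 6, 4, 5, 3, 2
Ranks of variable 2: 2, 1, 6, 4, 7, 3, 5
d = r₁ − r₂: 5, 0, 0, 0, -2, 0, -3
d²: 25, 0, 0, 0, 4, 0, 9; Σd² = 38
ρ = 1 − 6·38/(7·48) = 1 − 228/336 = 0.321

0.321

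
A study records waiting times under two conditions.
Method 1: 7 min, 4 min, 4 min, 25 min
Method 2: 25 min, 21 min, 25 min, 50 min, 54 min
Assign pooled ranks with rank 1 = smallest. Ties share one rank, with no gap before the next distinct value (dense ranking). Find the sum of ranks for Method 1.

8

Sorted (ascending): 4, 4, 7, 21, 25, 25, 25, 50, 54
The 2 values of 4 share dense rank 1.
The 3 values of 25 share dense rank 4.
Remaining distinct values take the next consecutive integers.
Method 1 values → pooled ranks: 7→2, 4→1, 4→1, 25→4
Rank sum = 2 + 1 + 1 + 4 = 8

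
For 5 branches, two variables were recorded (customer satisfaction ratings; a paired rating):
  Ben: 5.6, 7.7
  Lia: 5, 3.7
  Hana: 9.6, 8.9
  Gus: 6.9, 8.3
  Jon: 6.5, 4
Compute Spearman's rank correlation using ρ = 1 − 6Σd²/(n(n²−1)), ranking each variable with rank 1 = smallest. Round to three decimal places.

Ranks of variable 1: 2, 1, 5, 4, 3
Ranks of variable 2: 3, 1, 5, 4, 2
d = r₁ − r₂: -1, 0, 0, 0, 1
d²: 1, 0, 0, 0, 1; Σd² = 2
ρ = 1 − 6·2/(5·24) = 1 − 12/120 = 0.900

0.900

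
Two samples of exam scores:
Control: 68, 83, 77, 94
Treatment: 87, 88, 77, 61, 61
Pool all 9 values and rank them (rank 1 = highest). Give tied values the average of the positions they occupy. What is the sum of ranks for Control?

17.5

Sorted (descending): 94, 88, 87, 83, 77, 77, 68, 61, 61
The 2 values of 77 occupy positions 5–6 → average rank (5+6)/2 = 5.5.
The 2 values of 61 occupy positions 8–9 → average rank (8+9)/2 = 8.5.
Control values → pooled ranks: 68→7, 83→4, 77→5.5, 94→1
Rank sum = 7 + 4 + 5.5 + 1 = 17.5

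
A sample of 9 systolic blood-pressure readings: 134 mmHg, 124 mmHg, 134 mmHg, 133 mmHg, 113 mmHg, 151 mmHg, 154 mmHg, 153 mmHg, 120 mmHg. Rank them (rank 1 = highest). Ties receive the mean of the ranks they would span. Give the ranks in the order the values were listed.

Sorted (descending): 154, 153, 151, 134, 134, 133, 124, 120, 113
The 2 values of 134 occupy positions 4–5 → average rank (4+5)/2 = 4.5.

4.5, 7, 4.5, 6, 9, 3, 1, 2, 8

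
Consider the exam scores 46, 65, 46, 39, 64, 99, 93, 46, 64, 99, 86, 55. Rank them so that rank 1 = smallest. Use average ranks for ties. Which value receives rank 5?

55

Sorted (ascending): 39, 46, 46, 46, 55, 64, 64, 65, 86, 93, 99, 99
The 3 values of 46 occupy positions 2–4 → average rank 3.
The 2 values of 64 occupy positions 6–7 → average rank (6+7)/2 = 6.5.
The 2 values of 99 occupy positions 11–12 → average rank (11+12)/2 = 11.5.
Rank 5 → value 55.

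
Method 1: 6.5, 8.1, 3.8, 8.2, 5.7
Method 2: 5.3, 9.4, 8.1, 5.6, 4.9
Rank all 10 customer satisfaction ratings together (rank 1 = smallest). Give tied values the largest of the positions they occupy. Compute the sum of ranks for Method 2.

27

Sorted (ascending): 3.8, 4.9, 5.3, 5.6, 5.7, 6.5, 8.1, 8.1, 8.2, 9.4
The 2 values of 8.1 occupy positions 7–8 → each gets rank 8.
Method 2 values → pooled ranks: 5.3→3, 9.4→10, 8.1→8, 5.6→4, 4.9→2
Rank sum = 3 + 10 + 8 + 4 + 2 = 27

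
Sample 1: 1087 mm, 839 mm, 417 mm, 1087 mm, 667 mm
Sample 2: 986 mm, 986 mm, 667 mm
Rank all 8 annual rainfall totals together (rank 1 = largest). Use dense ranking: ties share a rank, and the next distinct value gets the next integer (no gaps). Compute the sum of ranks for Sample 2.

Sorted (descending): 1087, 1087, 986, 986, 839, 667, 667, 417
The 2 values of 1087 share dense rank 1.
The 2 values of 986 share dense rank 2.
The 2 values of 667 share dense rank 4.
Remaining distinct values take the next consecutive integers.
Sample 2 values → pooled ranks: 986→2, 986→2, 667→4
Rank sum = 2 + 2 + 4 = 8

8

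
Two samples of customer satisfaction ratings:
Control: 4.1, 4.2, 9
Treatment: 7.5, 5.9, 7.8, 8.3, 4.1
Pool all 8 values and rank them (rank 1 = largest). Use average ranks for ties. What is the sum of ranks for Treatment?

Sorted (descending): 9, 8.3, 7.8, 7.5, 5.9, 4.2, 4.1, 4.1
The 2 values of 4.1 occupy positions 7–8 → average rank (7+8)/2 = 7.5.
Treatment values → pooled ranks: 7.5→4, 5.9→5, 7.8→3, 8.3→2, 4.1→7.5
Rank sum = 4 + 5 + 3 + 2 + 7.5 = 21.5

21.5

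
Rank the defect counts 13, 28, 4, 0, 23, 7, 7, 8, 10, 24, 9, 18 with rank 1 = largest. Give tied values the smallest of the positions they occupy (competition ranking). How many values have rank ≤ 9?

10

Sorted (descending): 28, 24, 23, 18, 13, 10, 9, 8, 7, 7, 4, 0
The 2 values of 7 occupy positions 9–10 → each gets rank 9.
Ranks ≤ 9: {1, 2, 3, 4, 5, 6, 7, 8, 9, 9} → 10 values.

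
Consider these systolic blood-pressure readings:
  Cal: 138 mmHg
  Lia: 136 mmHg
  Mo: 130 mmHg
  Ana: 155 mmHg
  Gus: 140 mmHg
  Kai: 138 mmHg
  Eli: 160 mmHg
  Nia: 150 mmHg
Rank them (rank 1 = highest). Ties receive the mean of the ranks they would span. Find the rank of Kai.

5.5

Sorted (descending): 160, 155, 150, 140, 138, 138, 136, 130
The 2 values of 138 occupy positions 5–6 → average rank (5+6)/2 = 5.5.
Kai has value 138 mmHg → rank 5.5.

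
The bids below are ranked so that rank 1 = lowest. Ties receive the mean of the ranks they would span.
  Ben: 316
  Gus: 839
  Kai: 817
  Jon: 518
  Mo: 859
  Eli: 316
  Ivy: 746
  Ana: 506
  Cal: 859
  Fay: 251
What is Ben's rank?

Sorted (ascending): 251, 316, 316, 506, 518, 746, 817, 839, 859, 859
The 2 values of 316 occupy positions 2–3 → average rank (2+3)/2 = 2.5.
The 2 values of 859 occupy positions 9–10 → average rank (9+10)/2 = 9.5.
Ben has value 316 → rank 2.5.

2.5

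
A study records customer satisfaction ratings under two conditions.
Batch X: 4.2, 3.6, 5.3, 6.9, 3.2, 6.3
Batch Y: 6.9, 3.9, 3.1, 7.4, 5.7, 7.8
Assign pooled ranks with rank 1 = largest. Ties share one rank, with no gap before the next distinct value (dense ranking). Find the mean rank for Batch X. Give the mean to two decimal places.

6.50

Sorted (descending): 7.8, 7.4, 6.9, 6.9, 6.3, 5.7, 5.3, 4.2, 3.9, 3.6, 3.2, 3.1
The 2 values of 6.9 share dense rank 3.
Remaining distinct values take the next consecutive integers.
Batch X values → pooled ranks: 4.2→7, 3.6→9, 5.3→6, 6.9→3, 3.2→10, 6.3→4
Mean rank = (7 + 9 + 6 + 3 + 10 + 4) / 6 = 6.50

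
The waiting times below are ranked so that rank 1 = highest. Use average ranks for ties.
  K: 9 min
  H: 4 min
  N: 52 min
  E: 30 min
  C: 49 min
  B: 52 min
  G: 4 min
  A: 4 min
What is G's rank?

7

Sorted (descending): 52, 52, 49, 30, 9, 4, 4, 4
The 2 values of 52 occupy positions 1–2 → average rank (1+2)/2 = 1.5.
The 3 values of 4 occupy positions 6–8 → average rank 7.
G has value 4 min → rank 7.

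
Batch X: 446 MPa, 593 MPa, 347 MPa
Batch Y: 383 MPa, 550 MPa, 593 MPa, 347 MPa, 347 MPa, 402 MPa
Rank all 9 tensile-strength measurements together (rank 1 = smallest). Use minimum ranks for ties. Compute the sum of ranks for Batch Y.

26

Sorted (ascending): 347, 347, 347, 383, 402, 446, 550, 593, 593
The 3 values of 347 occupy positions 1–3 → each gets rank 1.
The 2 values of 593 occupy positions 8–9 → each gets rank 8.
Batch Y values → pooled ranks: 383→4, 550→7, 593→8, 347→1, 347→1, 402→5
Rank sum = 4 + 7 + 8 + 1 + 1 + 5 = 26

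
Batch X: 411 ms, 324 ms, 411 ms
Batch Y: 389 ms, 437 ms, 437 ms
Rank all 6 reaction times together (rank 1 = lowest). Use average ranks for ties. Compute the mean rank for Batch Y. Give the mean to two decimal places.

4.33

Sorted (ascending): 324, 389, 411, 411, 437, 437
The 2 values of 411 occupy positions 3–4 → average rank (3+4)/2 = 3.5.
The 2 values of 437 occupy positions 5–6 → average rank (5+6)/2 = 5.5.
Batch Y values → pooled ranks: 389→2, 437→5.5, 437→5.5
Mean rank = (2 + 5.5 + 5.5) / 3 = 4.33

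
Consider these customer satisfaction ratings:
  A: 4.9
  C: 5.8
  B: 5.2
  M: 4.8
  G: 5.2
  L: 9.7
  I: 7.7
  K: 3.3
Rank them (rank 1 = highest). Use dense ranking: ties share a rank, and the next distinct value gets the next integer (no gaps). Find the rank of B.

4

Sorted (descending): 9.7, 7.7, 5.8, 5.2, 5.2, 4.9, 4.8, 3.3
The 2 values of 5.2 share dense rank 4.
Remaining distinct values take the next consecutive integers.
B has value 5.2 → rank 4.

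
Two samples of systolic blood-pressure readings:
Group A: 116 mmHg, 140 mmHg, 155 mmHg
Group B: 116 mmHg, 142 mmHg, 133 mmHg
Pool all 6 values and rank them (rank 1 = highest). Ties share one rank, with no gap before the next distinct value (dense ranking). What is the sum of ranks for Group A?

9

Sorted (descending): 155, 142, 140, 133, 116, 116
The 2 values of 116 share dense rank 5.
Remaining distinct values take the next consecutive integers.
Group A values → pooled ranks: 116→5, 140→3, 155→1
Rank sum = 5 + 3 + 1 = 9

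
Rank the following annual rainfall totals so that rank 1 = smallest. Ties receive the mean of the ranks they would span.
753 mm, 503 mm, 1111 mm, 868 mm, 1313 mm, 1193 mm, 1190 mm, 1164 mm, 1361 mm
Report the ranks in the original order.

2, 1, 4, 3, 8, 7, 6, 5, 9

Sorted (ascending): 503, 753, 868, 1111, 1164, 1190, 1193, 1313, 1361
No ties — each value takes its position as its rank.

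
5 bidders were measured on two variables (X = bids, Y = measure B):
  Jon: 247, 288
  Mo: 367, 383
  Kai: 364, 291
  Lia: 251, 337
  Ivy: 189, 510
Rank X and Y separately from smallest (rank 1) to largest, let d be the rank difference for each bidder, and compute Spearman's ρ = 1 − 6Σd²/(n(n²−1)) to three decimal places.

Ranks of variable 1: 2, 5, 4, 3, 1
Ranks of variable 2: 1, 4, 2, 3, 5
d = r₁ − r₂: 1, 1, 2, 0, -4
d²: 1, 1, 4, 0, 16; Σd² = 22
ρ = 1 − 6·22/(5·24) = 1 − 132/120 = -0.100

-0.100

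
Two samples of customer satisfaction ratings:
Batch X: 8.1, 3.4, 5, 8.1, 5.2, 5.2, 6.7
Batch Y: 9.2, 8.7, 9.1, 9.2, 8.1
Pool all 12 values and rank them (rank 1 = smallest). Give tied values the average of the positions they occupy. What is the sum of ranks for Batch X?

29

Sorted (ascending): 3.4, 5, 5.2, 5.2, 6.7, 8.1, 8.1, 8.1, 8.7, 9.1, 9.2, 9.2
The 2 values of 5.2 occupy positions 3–4 → average rank (3+4)/2 = 3.5.
The 3 values of 8.1 occupy positions 6–8 → average rank 7.
The 2 values of 9.2 occupy positions 11–12 → average rank (11+12)/2 = 11.5.
Batch X values → pooled ranks: 8.1→7, 3.4→1, 5→2, 8.1→7, 5.2→3.5, 5.2→3.5, 6.7→5
Rank sum = 7 + 1 + 2 + 7 + 3.5 + 3.5 + 5 = 29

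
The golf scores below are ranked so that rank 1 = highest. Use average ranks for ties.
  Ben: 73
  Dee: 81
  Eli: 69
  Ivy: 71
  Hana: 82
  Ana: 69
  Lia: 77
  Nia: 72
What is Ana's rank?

Sorted (descending): 82, 81, 77, 73, 72, 71, 69, 69
The 2 values of 69 occupy positions 7–8 → average rank (7+8)/2 = 7.5.
Ana has value 69 → rank 7.5.

7.5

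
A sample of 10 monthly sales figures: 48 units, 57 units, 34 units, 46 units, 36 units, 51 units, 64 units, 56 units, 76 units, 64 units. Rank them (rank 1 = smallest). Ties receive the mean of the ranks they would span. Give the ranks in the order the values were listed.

4, 7, 1, 3, 2, 5, 8.5, 6, 10, 8.5

Sorted (ascending): 34, 36, 46, 48, 51, 56, 57, 64, 64, 76
The 2 values of 64 occupy positions 8–9 → average rank (8+9)/2 = 8.5.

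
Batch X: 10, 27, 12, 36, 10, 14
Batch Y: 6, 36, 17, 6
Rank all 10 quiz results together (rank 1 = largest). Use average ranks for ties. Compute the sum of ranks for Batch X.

Sorted (descending): 36, 36, 27, 17, 14, 12, 10, 10, 6, 6
The 2 values of 36 occupy positions 1–2 → average rank (1+2)/2 = 1.5.
The 2 values of 10 occupy positions 7–8 → average rank (7+8)/2 = 7.5.
The 2 values of 6 occupy positions 9–10 → average rank (9+10)/2 = 9.5.
Batch X values → pooled ranks: 10→7.5, 27→3, 12→6, 36→1.5, 10→7.5, 14→5
Rank sum = 7.5 + 3 + 6 + 1.5 + 7.5 + 5 = 30.5

30.5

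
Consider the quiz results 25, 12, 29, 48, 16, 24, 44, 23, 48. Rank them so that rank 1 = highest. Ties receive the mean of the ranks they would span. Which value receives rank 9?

Sorted (descending): 48, 48, 44, 29, 25, 24, 23, 16, 12
The 2 values of 48 occupy positions 1–2 → average rank (1+2)/2 = 1.5.
Rank 9 → value 12.

12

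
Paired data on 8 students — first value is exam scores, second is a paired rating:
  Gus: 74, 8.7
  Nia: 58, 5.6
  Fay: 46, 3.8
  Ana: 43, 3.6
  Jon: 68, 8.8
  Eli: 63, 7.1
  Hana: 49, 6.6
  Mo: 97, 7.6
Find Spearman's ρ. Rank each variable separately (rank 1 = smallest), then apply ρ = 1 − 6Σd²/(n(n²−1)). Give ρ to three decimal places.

0.881

Ranks of variable 1: 7, 4, 2, 1, 6, 5, 3, 8
Ranks of variable 2: 7, 3, 2, 1, 8, 5, 4, 6
d = r₁ − r₂: 0, 1, 0, 0, -2, 0, -1, 2
d²: 0, 1, 0, 0, 4, 0, 1, 4; Σd² = 10
ρ = 1 − 6·10/(8·63) = 1 − 60/504 = 0.881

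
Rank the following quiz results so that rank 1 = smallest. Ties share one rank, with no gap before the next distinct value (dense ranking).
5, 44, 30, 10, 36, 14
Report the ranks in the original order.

Sorted (ascending): 5, 10, 14, 30, 36, 44
No ties — each value takes its position as its rank.

1, 6, 4, 2, 5, 3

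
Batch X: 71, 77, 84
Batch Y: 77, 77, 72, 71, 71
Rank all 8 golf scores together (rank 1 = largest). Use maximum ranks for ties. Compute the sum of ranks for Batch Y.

29

Sorted (descending): 84, 77, 77, 77, 72, 71, 71, 71
The 3 values of 77 occupy positions 2–4 → each gets rank 4.
The 3 values of 71 occupy positions 6–8 → each gets rank 8.
Batch Y values → pooled ranks: 77→4, 77→4, 72→5, 71→8, 71→8
Rank sum = 4 + 4 + 5 + 8 + 8 = 29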